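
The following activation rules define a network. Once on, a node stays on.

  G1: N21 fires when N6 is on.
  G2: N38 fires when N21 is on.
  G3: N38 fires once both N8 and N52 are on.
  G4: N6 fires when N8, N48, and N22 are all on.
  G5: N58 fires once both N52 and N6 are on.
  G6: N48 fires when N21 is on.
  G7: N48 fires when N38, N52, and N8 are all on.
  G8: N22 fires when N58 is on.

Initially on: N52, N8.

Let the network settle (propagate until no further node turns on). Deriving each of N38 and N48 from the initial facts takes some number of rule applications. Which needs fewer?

N38

N38: N8 and N52 are on, so N38 fires (G3). [1 rule application]
N48: N8 and N52 are on, so N38 fires (G3). G7: N38, N52, and N8 on → N48 on. [2 rule applications]
N38 needs fewer.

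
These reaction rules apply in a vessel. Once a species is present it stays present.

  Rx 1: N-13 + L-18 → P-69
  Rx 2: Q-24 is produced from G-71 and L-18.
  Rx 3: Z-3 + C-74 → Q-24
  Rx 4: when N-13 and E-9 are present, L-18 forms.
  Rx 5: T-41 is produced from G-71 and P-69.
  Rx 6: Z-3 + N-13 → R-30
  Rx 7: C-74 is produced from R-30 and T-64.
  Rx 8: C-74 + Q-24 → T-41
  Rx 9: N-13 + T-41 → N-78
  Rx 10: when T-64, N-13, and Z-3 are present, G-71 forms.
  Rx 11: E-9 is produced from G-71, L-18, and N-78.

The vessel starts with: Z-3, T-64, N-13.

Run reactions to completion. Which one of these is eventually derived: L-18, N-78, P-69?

N-78

Z-3 and N-13 present → R-30 forms (Rx 6).
R-30 and T-64 present → C-74 forms (Rx 7).
Z-3 and C-74 present → Q-24 forms (Rx 3).
C-74 and Q-24 present → T-41 forms (Rx 8).
N-13 and T-41 present → N-78 forms (Rx 9).
P-69 would need N-13 and L-18 (Rx 1), but L-18 never forms. L-18 would need N-13 and E-9 (Rx 4), but E-9 never forms.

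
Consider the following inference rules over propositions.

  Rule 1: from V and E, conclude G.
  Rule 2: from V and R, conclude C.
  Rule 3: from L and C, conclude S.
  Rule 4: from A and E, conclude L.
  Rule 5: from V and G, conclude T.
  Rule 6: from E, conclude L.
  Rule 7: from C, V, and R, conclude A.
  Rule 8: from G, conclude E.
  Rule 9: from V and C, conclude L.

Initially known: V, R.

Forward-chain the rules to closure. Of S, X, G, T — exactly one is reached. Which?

From V and R, Rule 2 gives C.
From V and C, Rule 9 gives L.
From L and C, Rule 3 gives S.
G would need V and E (Rule 1), but E is never established. No rule produces X, and it is not given. T would need V and G (Rule 5), but G is never established.

S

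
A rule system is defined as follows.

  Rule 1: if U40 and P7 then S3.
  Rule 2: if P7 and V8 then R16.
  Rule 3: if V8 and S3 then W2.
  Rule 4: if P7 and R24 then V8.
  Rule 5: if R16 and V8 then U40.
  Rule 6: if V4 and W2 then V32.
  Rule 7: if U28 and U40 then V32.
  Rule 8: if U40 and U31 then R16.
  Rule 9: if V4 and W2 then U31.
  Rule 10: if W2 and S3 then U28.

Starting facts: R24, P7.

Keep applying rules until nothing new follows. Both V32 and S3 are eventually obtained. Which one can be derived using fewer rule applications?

S3: From P7 and R24, Rule 4 gives V8. From P7 and V8, Rule 2 gives R16. From R16 and V8, Rule 5 gives U40. U40 and P7 hold, so S3 follows (Rule 1). [4 rule applications]
V32: From P7 and R24, Rule 4 gives V8. P7 and V8 hold, so R16 follows (Rule 2). R16 and V8 hold, so U40 follows (Rule 5). U40 and P7 hold, so S3 follows (Rule 1). V8 and S3 hold, so W2 follows (Rule 3). W2 and S3 hold, so U28 follows (Rule 10). U28 and U40 hold, so V32 follows (Rule 7). [7 rule applications]
S3 needs fewer.

S3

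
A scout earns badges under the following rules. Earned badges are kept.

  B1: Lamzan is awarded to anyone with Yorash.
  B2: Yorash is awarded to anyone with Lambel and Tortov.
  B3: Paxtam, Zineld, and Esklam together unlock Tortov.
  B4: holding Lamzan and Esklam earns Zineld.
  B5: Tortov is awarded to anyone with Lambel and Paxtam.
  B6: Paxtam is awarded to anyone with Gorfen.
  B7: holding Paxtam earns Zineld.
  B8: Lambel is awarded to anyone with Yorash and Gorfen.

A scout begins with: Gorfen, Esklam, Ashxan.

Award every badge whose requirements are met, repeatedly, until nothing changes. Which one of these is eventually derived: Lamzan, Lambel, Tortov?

Tortov

With Gorfen, Paxtam is earned (B6).
With Paxtam, Zineld is earned (B7).
With Paxtam, Zineld, and Esklam, Tortov is earned (B3).
Lamzan would need Yorash (B1), but Yorash is never earned. Lambel would need Yorash and Gorfen (B8), but Yorash is never earned.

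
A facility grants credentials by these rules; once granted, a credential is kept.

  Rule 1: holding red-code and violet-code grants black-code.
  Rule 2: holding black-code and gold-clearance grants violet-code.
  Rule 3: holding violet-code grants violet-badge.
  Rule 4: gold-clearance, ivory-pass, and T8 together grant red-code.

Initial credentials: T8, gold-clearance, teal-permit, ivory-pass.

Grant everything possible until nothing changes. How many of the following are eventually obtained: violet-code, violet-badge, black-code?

0

violet-code would need black-code and gold-clearance (Rule 2), but black-code is never granted.
violet-badge would need violet-code (Rule 3), but violet-code is never granted.
black-code would need red-code and violet-code (Rule 1), but violet-code is never granted.
None of the 3 are reached.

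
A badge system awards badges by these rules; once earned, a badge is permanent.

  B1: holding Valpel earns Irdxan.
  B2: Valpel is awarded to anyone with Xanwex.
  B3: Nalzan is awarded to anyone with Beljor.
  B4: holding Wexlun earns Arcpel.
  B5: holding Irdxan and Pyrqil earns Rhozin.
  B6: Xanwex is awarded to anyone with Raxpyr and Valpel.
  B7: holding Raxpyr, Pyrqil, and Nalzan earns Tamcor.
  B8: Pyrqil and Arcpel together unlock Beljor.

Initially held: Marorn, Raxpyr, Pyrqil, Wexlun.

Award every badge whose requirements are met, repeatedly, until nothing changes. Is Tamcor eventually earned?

Yes

With Wexlun, Arcpel is earned (B4).
With Pyrqil and Arcpel, Beljor is earned (B8).
With Beljor, Nalzan is earned (B3).
With Raxpyr, Pyrqil, and Nalzan, Tamcor is earned (B7).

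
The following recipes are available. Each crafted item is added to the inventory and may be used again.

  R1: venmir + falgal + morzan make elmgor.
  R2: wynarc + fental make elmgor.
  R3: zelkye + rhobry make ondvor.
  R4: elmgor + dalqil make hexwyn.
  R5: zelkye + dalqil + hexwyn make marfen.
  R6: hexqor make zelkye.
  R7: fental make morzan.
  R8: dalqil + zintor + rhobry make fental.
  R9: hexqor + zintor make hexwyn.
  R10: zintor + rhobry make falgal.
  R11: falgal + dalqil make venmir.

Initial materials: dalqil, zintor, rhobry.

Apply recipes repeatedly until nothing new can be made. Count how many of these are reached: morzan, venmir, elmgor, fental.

dalqil + zintor + rhobry → fental (R8).
zintor + rhobry → falgal (R10).
Using R7, fental makes morzan.
falgal + dalqil → venmir (R11).
Using R1, venmir, falgal, and morzan make elmgor.
morzan: reached.
venmir: reached.
elmgor: reached.
fental: reached.
All 4 are reached.

4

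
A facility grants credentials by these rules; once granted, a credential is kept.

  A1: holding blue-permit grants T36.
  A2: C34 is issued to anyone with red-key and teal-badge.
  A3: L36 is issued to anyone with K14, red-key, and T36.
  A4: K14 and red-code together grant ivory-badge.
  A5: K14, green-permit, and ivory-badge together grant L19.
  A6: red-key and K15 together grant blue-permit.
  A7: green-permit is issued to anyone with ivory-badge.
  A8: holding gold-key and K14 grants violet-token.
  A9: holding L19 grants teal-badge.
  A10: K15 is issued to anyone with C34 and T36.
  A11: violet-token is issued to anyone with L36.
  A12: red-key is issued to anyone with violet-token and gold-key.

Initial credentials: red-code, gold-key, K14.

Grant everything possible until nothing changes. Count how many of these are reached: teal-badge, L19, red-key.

Holding K14 and red-code grants ivory-badge (A4).
Holding gold-key and K14 grants violet-token (A8).
Holding ivory-badge grants green-permit (A7).
Holding violet-token and gold-key grants red-key (A12).
Holding K14, green-permit, and ivory-badge grants L19 (A5).
Holding L19 grants teal-badge (A9).
teal-badge: reached.
L19: reached.
red-key: reached.
All 3 are reached.

3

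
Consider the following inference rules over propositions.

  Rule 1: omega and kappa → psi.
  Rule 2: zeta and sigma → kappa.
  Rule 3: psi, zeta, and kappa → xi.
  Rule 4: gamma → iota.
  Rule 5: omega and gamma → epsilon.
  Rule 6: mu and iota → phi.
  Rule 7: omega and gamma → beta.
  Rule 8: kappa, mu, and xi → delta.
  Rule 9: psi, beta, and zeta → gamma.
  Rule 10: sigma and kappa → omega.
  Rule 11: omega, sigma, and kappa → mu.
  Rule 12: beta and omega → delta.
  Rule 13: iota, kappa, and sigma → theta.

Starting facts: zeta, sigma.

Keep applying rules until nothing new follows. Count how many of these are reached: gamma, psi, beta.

1

zeta and sigma hold, so kappa follows (Rule 2).
sigma and kappa hold, so omega follows (Rule 10).
omega and kappa hold, so psi follows (Rule 1).
gamma would need psi, beta, and zeta (Rule 9), but beta is never established.
psi: reached.
beta would need omega and gamma (Rule 7), but gamma is never established.
Reached: psi — 1 of the 3.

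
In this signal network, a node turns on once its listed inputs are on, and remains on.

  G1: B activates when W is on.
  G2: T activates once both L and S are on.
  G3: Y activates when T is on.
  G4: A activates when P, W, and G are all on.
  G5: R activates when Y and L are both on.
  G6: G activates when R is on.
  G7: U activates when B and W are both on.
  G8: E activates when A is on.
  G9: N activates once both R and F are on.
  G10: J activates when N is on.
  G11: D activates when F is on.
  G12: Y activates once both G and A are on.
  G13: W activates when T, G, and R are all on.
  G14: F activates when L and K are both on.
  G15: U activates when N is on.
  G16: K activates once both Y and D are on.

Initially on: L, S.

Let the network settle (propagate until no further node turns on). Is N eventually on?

N would need R and F (G9), but F never turns on.

No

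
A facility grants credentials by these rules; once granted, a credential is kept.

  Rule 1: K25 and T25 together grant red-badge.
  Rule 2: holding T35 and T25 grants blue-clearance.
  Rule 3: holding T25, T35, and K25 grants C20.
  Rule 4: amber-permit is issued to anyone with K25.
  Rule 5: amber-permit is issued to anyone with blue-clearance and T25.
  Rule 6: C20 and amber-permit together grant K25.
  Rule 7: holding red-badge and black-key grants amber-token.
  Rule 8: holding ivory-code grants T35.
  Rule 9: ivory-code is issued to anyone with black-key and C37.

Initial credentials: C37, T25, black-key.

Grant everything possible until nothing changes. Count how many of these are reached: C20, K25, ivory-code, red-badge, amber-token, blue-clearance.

Holding black-key and C37 grants ivory-code (Rule 9).
Holding ivory-code grants T35 (Rule 8).
Holding T35 and T25 grants blue-clearance (Rule 2).
C20 would need T25, T35, and K25 (Rule 3), but K25 is never granted.
K25 would need C20 and amber-permit (Rule 6), but C20 is never granted.
ivory-code: reached.
red-badge would need K25 and T25 (Rule 1), but K25 is never granted.
amber-token would need red-badge and black-key (Rule 7), but red-badge is never granted.
blue-clearance: reached.
Reached: ivory-code and blue-clearance — 2 of the 6.

2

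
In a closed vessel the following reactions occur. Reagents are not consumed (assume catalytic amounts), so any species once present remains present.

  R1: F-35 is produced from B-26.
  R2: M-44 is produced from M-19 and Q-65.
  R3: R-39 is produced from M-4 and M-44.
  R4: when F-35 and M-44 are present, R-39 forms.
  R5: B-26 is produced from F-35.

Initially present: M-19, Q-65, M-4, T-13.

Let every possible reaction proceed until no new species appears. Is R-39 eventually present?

Yes

M-19 and Q-65 present → M-44 forms (R2).
M-4 and M-44 present → R-39 forms (R3).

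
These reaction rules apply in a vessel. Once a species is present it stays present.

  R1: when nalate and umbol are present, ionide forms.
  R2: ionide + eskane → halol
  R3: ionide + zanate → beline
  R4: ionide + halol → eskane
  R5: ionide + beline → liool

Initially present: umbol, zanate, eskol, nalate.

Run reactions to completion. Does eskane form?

eskane would need ionide and halol (R4), but halol never forms.

No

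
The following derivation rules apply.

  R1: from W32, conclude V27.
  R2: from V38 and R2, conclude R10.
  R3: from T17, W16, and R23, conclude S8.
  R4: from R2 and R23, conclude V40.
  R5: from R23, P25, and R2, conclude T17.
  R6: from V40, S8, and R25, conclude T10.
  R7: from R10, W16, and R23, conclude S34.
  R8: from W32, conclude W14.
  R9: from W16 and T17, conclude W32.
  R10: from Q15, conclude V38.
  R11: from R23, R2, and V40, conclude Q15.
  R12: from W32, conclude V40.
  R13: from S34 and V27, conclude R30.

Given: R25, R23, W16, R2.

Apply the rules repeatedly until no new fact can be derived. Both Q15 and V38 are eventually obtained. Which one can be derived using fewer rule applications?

Q15: From R2 and R23, R4 gives V40. From R23, R2, and V40, R11 gives Q15. [2 rule applications]
V38: R2 and R23 hold, so V40 follows (R4). R23, R2, and V40 hold, so Q15 follows (R11). From Q15, R10 gives V38. [3 rule applications]
Q15 needs fewer.

Q15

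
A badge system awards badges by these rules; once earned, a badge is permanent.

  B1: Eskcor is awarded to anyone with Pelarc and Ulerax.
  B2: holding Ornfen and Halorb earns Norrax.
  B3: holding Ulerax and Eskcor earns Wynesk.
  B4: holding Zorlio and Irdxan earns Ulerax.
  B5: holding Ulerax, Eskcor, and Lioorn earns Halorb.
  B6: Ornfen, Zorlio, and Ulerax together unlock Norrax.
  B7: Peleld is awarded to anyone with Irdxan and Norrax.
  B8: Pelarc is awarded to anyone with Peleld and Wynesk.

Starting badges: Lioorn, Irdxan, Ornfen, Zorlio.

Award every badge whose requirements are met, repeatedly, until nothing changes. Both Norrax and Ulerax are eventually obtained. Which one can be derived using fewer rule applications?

Ulerax: With Zorlio and Irdxan, Ulerax is earned (B4). [1 rule application]
Norrax: With Zorlio and Irdxan, Ulerax is earned (B4). With Ornfen, Zorlio, and Ulerax, Norrax is earned (B6). [2 rule applications]
Ulerax needs fewer.

Ulerax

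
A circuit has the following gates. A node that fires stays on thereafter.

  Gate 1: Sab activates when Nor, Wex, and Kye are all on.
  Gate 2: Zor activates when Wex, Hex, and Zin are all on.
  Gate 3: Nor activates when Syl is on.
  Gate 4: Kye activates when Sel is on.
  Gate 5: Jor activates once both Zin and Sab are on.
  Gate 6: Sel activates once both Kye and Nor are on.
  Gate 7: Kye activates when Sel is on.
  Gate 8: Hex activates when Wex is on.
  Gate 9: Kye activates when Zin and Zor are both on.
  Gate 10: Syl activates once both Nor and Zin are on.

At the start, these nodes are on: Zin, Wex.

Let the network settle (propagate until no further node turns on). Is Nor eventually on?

No

Nor would need Syl (Gate 3), but Syl never turns on.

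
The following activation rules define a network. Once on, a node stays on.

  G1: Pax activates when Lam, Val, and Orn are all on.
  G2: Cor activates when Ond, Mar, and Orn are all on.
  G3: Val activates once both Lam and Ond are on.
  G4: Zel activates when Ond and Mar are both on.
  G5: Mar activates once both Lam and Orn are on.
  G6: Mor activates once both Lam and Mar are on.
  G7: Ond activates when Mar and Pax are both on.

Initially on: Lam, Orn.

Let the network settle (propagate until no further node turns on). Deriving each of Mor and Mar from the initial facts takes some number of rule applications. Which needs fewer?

Mar

Mar: Lam and Orn are on, so Mar activates (G5). [1 rule application]
Mor: Lam and Orn are on, so Mar activates (G5). G6: Lam and Mar on → Mor on. [2 rule applications]
Mar needs fewer.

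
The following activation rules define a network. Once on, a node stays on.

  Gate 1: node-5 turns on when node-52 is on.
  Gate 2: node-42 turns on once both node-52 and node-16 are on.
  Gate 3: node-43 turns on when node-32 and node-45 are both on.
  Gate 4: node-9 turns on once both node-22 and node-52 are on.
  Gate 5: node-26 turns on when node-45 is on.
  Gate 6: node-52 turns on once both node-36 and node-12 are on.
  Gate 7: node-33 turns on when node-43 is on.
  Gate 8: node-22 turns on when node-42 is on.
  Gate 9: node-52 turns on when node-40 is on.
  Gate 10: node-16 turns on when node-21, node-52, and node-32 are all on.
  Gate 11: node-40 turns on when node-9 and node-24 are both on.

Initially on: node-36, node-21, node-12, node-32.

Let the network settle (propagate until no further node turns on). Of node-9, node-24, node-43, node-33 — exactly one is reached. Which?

node-9

Gate 6: node-36 and node-12 on → node-52 on.
Gate 10: node-21, node-52, and node-32 on → node-16 on.
Gate 2: node-52 and node-16 on → node-42 on.
node-42 is on, so node-22 turns on (Gate 8).
node-22 and node-52 are on, so node-9 turns on (Gate 4).
node-33 would need node-43 (Gate 7), but node-43 never turns on. node-43 would need node-32 and node-45 (Gate 3), but node-45 never turns on. No rule produces node-24, and it is not given.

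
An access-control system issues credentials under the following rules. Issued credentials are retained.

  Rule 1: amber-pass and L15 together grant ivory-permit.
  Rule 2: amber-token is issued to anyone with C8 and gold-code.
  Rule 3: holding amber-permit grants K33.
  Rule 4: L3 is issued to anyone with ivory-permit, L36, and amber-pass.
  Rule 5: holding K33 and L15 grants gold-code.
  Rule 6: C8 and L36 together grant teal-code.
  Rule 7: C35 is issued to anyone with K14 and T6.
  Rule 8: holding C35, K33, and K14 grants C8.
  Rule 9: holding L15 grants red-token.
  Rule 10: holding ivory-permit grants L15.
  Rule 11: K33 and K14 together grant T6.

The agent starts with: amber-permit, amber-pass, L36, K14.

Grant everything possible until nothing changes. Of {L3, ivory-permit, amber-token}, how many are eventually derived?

L3 would need ivory-permit, L36, and amber-pass (Rule 4), but ivory-permit is never granted.
ivory-permit would need amber-pass and L15 (Rule 1), but L15 is never granted.
amber-token would need C8 and gold-code (Rule 2), but gold-code is never granted.
None of the 3 are reached.

0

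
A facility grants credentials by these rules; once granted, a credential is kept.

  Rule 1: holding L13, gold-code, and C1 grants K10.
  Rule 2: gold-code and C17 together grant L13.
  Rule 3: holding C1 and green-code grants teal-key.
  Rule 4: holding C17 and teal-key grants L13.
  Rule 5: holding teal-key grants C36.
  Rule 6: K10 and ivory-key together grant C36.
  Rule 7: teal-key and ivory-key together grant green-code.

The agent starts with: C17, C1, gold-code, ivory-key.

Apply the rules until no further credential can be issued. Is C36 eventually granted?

Holding gold-code and C17 grants L13 (Rule 2).
Holding L13, gold-code, and C1 grants K10 (Rule 1).
Holding K10 and ivory-key grants C36 (Rule 6).

Yes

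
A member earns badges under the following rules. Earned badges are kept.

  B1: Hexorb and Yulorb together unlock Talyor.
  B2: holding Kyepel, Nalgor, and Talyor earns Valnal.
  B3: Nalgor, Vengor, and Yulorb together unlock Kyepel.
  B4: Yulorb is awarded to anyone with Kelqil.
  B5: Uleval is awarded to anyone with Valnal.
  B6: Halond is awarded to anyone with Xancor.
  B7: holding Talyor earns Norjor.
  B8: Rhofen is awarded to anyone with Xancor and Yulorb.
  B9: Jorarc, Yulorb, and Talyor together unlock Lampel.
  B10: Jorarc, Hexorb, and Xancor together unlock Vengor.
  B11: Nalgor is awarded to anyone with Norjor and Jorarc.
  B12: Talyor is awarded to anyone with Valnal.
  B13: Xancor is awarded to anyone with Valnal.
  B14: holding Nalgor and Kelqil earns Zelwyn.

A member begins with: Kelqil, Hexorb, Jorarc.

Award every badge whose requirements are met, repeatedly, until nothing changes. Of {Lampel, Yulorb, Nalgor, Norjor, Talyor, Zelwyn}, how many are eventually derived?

With Kelqil, Yulorb is earned (B4).
With Hexorb and Yulorb, Talyor is earned (B1).
With Talyor, Norjor is earned (B7).
With Jorarc, Yulorb, and Talyor, Lampel is earned (B9).
With Norjor and Jorarc, Nalgor is earned (B11).
With Nalgor and Kelqil, Zelwyn is earned (B14).
Lampel: reached.
Yulorb: reached.
Nalgor: reached.
Norjor: reached.
Talyor: reached.
Zelwyn: reached.
All 6 are reached.

6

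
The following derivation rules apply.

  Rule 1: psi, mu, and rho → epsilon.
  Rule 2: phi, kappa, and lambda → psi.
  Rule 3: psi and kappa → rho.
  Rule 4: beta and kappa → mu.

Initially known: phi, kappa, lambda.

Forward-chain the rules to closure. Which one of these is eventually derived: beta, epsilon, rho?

rho

From phi, kappa, and lambda, Rule 2 gives psi.
psi and kappa hold, so rho follows (Rule 3).
epsilon would need psi, mu, and rho (Rule 1), but mu is never established. No rule produces beta, and it is not given.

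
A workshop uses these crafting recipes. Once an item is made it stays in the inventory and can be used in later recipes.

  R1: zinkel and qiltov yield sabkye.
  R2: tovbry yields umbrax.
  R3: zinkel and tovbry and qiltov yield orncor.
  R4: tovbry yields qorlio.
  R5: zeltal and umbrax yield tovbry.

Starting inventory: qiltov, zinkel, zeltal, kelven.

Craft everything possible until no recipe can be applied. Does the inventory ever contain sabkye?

Yes

Using R1, zinkel and qiltov make sabkye.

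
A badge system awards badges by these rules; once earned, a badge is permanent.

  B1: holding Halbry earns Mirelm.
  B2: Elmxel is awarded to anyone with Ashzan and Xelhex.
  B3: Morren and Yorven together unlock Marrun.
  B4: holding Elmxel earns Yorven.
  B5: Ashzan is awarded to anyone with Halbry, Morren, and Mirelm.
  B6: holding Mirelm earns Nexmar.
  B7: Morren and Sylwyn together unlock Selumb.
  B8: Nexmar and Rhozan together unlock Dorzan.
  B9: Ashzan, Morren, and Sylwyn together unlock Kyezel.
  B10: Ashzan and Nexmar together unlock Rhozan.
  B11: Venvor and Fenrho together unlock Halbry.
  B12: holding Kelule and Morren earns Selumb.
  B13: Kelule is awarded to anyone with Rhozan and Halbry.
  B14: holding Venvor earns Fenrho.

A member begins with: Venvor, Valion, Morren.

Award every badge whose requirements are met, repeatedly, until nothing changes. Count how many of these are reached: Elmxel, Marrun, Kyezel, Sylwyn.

0

Elmxel would need Ashzan and Xelhex (B2), but Xelhex is never earned.
Marrun would need Morren and Yorven (B3), but Yorven is never earned.
Kyezel would need Ashzan, Morren, and Sylwyn (B9), but Sylwyn is never earned.
No rule produces Sylwyn, and it is not given.
None of the 4 are reached.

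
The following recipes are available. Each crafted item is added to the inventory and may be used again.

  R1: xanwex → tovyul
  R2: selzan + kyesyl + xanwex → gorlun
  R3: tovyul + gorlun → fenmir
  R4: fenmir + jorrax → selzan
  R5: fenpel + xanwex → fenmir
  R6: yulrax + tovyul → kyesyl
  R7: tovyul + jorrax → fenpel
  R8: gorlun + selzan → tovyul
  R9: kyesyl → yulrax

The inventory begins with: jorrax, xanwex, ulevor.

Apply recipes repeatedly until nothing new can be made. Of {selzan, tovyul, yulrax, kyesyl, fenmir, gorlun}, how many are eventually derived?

Using R1, xanwex makes tovyul.
Using R7, tovyul and jorrax make fenpel.
Using R5, fenpel and xanwex make fenmir.
fenmir + jorrax → selzan (R4).
selzan: reached.
tovyul: reached.
yulrax would need kyesyl (R9), but kyesyl is never obtained.
kyesyl would need yulrax and tovyul (R6), but yulrax is never obtained.
fenmir: reached.
gorlun would need selzan, kyesyl, and xanwex (R2), but kyesyl is never obtained.
Reached: selzan, tovyul, and fenmir — 3 of the 6.

3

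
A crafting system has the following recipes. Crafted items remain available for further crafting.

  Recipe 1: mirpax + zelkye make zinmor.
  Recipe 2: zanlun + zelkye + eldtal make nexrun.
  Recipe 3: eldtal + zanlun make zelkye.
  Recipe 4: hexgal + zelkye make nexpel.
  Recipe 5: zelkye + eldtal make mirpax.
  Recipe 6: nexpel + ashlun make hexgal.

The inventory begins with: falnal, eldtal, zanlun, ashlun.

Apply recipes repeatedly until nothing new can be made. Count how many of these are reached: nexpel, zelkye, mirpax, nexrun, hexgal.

eldtal + zanlun → zelkye (Recipe 3).
zanlun + zelkye + eldtal → nexrun (Recipe 2).
zelkye + eldtal → mirpax (Recipe 5).
nexpel would need hexgal and zelkye (Recipe 4), but hexgal is never obtained.
zelkye: reached.
mirpax: reached.
nexrun: reached.
hexgal would need nexpel and ashlun (Recipe 6), but nexpel is never obtained.
Reached: zelkye, mirpax, and nexrun — 3 of the 5.

3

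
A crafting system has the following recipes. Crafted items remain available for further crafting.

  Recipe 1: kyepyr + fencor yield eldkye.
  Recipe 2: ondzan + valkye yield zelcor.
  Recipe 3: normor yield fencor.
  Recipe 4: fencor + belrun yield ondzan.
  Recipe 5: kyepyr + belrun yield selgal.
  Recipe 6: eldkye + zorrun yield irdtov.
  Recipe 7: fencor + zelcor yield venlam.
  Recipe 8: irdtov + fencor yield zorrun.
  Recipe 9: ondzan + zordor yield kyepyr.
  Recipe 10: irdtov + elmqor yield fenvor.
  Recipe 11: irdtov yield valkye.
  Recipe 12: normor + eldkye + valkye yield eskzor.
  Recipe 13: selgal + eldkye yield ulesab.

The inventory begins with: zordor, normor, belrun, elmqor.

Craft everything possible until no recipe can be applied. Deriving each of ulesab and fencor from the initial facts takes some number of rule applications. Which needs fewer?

fencor

fencor: normor → fencor (Recipe 3). [1 rule application]
ulesab: normor → fencor (Recipe 3). fencor + belrun → ondzan (Recipe 4). Using Recipe 9, ondzan and zordor make kyepyr. Using Recipe 1, kyepyr and fencor make eldkye. Using Recipe 5, kyepyr and belrun make selgal. selgal + eldkye → ulesab (Recipe 13). [6 rule applications]
fencor needs fewer.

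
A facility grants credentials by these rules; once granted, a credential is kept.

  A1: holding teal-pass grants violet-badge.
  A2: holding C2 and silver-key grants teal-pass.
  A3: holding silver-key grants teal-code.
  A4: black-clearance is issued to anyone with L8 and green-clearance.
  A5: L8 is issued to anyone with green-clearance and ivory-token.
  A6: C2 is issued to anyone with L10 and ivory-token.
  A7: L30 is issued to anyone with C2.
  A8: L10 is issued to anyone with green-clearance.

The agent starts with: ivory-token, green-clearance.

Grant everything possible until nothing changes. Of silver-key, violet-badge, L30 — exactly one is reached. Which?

L30

Holding green-clearance grants L10 (A8).
Holding L10 and ivory-token grants C2 (A6).
Holding C2 grants L30 (A7).
violet-badge would need teal-pass (A1), but teal-pass is never granted. No rule produces silver-key, and it is not given.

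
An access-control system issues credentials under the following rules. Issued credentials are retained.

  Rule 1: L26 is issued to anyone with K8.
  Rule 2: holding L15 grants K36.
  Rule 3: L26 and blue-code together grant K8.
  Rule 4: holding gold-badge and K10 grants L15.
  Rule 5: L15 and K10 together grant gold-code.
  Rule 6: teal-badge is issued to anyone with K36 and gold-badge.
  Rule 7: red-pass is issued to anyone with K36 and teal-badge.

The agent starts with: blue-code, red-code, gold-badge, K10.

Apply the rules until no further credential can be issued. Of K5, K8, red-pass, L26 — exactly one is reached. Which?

red-pass

Holding gold-badge and K10 grants L15 (Rule 4).
Holding L15 grants K36 (Rule 2).
Holding K36 and gold-badge grants teal-badge (Rule 6).
Holding K36 and teal-badge grants red-pass (Rule 7).
K8 would need L26 and blue-code (Rule 3), but L26 is never granted. No rule produces K5, and it is not given. L26 would need K8 (Rule 1), but K8 is never granted.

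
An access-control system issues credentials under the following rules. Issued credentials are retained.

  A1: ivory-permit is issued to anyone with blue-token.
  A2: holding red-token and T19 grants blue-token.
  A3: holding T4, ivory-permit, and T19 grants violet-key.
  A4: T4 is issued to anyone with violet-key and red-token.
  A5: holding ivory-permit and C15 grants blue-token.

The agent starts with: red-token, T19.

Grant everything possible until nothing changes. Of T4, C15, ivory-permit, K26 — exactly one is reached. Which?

ivory-permit

Holding red-token and T19 grants blue-token (A2).
Holding blue-token grants ivory-permit (A1).
No rule produces C15, and it is not given. T4 would need violet-key and red-token (A4), but violet-key is never granted. No rule produces K26, and it is not given.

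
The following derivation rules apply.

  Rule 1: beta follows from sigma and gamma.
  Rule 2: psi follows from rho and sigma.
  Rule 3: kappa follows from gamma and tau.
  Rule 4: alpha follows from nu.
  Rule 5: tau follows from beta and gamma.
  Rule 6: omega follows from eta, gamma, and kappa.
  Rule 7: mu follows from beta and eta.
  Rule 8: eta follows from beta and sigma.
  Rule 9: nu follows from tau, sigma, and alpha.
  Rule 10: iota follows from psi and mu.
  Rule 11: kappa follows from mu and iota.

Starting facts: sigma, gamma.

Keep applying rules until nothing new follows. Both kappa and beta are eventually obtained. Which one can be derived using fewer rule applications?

beta

beta: From sigma and gamma, Rule 1 gives beta. [1 rule application]
kappa: sigma and gamma hold, so beta follows (Rule 1). From beta and gamma, Rule 5 gives tau. From gamma and tau, Rule 3 gives kappa. [3 rule applications]
beta needs fewer.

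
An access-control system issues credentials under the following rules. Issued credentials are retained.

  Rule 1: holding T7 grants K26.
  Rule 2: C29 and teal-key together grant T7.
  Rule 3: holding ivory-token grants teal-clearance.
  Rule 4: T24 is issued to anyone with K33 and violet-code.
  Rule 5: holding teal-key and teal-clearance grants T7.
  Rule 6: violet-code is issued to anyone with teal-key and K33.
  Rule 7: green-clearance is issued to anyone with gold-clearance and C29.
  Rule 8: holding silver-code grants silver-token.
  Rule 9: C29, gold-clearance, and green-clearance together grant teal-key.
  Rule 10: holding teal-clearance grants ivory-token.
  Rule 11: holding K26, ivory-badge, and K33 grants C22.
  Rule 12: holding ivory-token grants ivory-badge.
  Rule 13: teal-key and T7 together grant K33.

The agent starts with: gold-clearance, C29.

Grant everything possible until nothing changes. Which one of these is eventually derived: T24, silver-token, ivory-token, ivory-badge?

Holding gold-clearance and C29 grants green-clearance (Rule 7).
Holding C29, gold-clearance, and green-clearance grants teal-key (Rule 9).
Holding C29 and teal-key grants T7 (Rule 2).
Holding teal-key and T7 grants K33 (Rule 13).
Holding teal-key and K33 grants violet-code (Rule 6).
Holding K33 and violet-code grants T24 (Rule 4).
ivory-token would need teal-clearance (Rule 10), but teal-clearance is never granted. silver-token would need silver-code (Rule 8), but silver-code is never granted. ivory-badge would need ivory-token (Rule 12), but ivory-token is never granted.

T24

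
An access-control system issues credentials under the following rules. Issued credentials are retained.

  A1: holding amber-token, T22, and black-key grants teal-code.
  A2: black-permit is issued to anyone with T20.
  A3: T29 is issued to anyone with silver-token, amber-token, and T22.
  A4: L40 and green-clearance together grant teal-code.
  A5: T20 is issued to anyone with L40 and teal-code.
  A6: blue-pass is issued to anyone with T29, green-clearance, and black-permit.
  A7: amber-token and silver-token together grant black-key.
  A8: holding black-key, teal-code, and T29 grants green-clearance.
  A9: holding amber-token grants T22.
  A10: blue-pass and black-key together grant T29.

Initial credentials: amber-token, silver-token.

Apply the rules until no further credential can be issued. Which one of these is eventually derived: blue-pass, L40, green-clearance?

green-clearance

Holding amber-token grants T22 (A9).
Holding amber-token and silver-token grants black-key (A7).
Holding amber-token, T22, and black-key grants teal-code (A1).
Holding silver-token, amber-token, and T22 grants T29 (A3).
Holding black-key, teal-code, and T29 grants green-clearance (A8).
blue-pass would need T29, green-clearance, and black-permit (A6), but black-permit is never granted. No rule produces L40, and it is not given.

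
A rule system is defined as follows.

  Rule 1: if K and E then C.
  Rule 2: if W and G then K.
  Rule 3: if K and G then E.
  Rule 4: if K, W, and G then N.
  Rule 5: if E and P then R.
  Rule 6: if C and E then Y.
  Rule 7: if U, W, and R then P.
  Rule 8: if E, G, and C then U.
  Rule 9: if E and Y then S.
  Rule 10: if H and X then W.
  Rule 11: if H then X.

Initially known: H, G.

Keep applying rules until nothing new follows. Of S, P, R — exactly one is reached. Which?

H holds, so X follows (Rule 11).
H and X hold, so W follows (Rule 10).
W and G hold, so K follows (Rule 2).
K and G hold, so E follows (Rule 3).
From K and E, Rule 1 gives C.
C and E hold, so Y follows (Rule 6).
From E and Y, Rule 9 gives S.
R would need E and P (Rule 5), but P is never established. P would need U, W, and R (Rule 7), but R is never established.

S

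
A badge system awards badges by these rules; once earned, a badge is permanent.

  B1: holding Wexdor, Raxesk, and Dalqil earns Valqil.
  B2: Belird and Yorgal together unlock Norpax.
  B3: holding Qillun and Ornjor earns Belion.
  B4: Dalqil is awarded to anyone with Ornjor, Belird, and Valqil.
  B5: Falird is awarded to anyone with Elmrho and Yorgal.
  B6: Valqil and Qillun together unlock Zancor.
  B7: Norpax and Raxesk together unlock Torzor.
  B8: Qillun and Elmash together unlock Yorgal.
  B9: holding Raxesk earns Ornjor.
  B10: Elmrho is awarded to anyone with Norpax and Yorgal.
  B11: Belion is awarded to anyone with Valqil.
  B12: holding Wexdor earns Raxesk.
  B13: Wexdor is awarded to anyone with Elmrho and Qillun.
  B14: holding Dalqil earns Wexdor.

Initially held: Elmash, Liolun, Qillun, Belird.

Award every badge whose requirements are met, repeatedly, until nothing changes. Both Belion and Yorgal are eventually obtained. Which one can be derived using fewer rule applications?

Yorgal: With Qillun and Elmash, Yorgal is earned (B8). [1 rule application]
Belion: With Qillun and Elmash, Yorgal is earned (B8). With Belird and Yorgal, Norpax is earned (B2). With Norpax and Yorgal, Elmrho is earned (B10). With Elmrho and Qillun, Wexdor is earned (B13). With Wexdor, Raxesk is earned (B12). With Raxesk, Ornjor is earned (B9). With Qillun and Ornjor, Belion is earned (B3). [7 rule applications]
Yorgal needs fewer.

Yorgal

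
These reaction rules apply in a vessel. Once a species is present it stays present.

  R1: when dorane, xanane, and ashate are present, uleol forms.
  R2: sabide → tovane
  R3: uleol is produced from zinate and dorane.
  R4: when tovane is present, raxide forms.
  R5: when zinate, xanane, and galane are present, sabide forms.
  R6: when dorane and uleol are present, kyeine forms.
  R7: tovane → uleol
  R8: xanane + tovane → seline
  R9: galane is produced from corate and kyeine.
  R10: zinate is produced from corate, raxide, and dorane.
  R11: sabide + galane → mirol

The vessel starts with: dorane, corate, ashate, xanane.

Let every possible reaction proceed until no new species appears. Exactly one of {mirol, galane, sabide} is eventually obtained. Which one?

dorane, xanane, and ashate present → uleol forms (R1).
dorane and uleol present → kyeine forms (R6).
corate and kyeine present → galane forms (R9).
mirol would need sabide and galane (R11), but sabide never forms. sabide would need zinate, xanane, and galane (R5), but zinate never forms.

galane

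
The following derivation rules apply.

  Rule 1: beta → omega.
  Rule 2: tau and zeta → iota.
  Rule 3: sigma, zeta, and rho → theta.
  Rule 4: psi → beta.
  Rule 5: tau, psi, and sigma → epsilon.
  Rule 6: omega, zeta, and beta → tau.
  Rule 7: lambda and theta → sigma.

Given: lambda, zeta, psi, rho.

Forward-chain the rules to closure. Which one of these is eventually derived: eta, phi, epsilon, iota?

psi holds, so beta follows (Rule 4).
beta holds, so omega follows (Rule 1).
omega, zeta, and beta hold, so tau follows (Rule 6).
From tau and zeta, Rule 2 gives iota.
No rule produces phi, and it is not given. epsilon would need tau, psi, and sigma (Rule 5), but sigma is never established. No rule produces eta, and it is not given.

iota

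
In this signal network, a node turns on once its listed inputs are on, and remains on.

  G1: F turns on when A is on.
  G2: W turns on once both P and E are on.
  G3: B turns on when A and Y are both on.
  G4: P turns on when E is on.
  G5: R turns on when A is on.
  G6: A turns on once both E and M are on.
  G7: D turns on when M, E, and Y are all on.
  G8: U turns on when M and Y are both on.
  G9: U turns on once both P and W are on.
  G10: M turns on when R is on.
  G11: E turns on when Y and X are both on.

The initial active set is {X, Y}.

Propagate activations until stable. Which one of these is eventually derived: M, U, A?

U

Y and X are on, so E turns on (G11).
E is on, so P turns on (G4).
G2: P and E on → W on.
P and W are on, so U turns on (G9).
A would need E and M (G6), but M never turns on. M would need R (G10), but R never turns on.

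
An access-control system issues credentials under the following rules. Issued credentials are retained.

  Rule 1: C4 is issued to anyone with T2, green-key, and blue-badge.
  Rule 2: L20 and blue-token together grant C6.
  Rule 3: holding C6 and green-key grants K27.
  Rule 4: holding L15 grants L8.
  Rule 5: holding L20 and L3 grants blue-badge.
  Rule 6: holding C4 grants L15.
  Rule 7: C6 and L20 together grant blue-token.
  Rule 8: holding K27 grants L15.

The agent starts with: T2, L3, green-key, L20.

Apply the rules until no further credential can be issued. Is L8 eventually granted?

Holding L20 and L3 grants blue-badge (Rule 5).
Holding T2, green-key, and blue-badge grants C4 (Rule 1).
Holding C4 grants L15 (Rule 6).
Holding L15 grants L8 (Rule 4).

Yes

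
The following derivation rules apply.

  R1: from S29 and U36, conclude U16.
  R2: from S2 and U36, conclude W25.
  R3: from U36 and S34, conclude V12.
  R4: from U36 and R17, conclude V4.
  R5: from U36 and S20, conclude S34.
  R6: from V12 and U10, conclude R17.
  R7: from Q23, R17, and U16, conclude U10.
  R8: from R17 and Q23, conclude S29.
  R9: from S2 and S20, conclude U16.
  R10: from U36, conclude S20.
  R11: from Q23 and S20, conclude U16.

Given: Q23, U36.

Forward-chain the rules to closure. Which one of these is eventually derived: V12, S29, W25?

V12

U36 holds, so S20 follows (R10).
From U36 and S20, R5 gives S34.
From U36 and S34, R3 gives V12.
S29 would need R17 and Q23 (R8), but R17 is never established. W25 would need S2 and U36 (R2), but S2 is never established.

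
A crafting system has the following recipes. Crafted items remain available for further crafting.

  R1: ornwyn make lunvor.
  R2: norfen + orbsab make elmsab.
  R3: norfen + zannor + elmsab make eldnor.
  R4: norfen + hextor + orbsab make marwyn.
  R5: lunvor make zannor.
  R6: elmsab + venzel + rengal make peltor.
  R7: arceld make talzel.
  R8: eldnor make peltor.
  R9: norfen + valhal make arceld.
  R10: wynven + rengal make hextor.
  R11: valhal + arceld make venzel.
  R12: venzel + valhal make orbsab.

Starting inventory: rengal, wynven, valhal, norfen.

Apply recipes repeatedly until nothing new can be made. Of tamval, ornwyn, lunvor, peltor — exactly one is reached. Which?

peltor

Using R9, norfen and valhal make arceld.
valhal + arceld → venzel (R11).
Using R12, venzel and valhal make orbsab.
norfen + orbsab → elmsab (R2).
elmsab + venzel + rengal → peltor (R6).
lunvor would need ornwyn (R1), but ornwyn is never obtained. No rule produces ornwyn, and it is not given. No rule produces tamval, and it is not given.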